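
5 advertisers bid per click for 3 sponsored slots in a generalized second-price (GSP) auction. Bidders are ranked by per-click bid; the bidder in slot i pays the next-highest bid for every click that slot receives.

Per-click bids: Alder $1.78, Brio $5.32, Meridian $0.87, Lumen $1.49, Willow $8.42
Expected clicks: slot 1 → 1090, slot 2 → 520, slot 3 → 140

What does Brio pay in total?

Brio pays $925.60

Ranked by bid: $8.42 (Willow) > $5.32 (Brio) > $1.78 (Alder) > $1.49 (Lumen) > …
Brio holds slot 2 → pays next bid $1.78 × 520 clicks = $925.60.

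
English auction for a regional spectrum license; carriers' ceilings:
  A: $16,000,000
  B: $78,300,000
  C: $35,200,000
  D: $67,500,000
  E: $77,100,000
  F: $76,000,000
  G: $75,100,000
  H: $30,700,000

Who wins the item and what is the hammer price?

B wins at $77,100,000

Limits in order: 78,300,000 (B) > 77,100,000 (E) > 76,000,000 (F) > 75,100,000 (G) > 67,500,000 (D) > 35,200,000 (C) > …
E is the last rival to drop out, at $77,100,000; B remains and wins at that price.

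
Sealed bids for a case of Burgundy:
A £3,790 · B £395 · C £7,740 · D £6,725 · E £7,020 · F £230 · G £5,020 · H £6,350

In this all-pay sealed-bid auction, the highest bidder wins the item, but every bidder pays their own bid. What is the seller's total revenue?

Bids ranked: 7,740 (C) > 7,020 (E) > 6,725 (D) > 6,350 (H) > 5,020 (G) > 3,790 (A) > …
Every bidder forfeits their bid regardless of winning.
Revenue = 3,790 + 395 + 7,740 + 6,725 + 7,020 + 230 + 5,020 + 6,350 = £37,270.

Total revenue: £37,270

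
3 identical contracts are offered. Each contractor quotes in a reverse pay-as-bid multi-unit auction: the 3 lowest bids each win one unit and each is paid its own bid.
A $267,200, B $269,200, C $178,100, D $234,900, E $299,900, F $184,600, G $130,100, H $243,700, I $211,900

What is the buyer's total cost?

Bids ranked low→high: 130,100 (G), 178,100 (C), 184,600 (F), 211,900 (I), 234,900 (D), …
Winners (3 units): G, C, F.
Total cost = 130,100 + 178,100 + 184,600 = $492,800.

Total cost: $492,800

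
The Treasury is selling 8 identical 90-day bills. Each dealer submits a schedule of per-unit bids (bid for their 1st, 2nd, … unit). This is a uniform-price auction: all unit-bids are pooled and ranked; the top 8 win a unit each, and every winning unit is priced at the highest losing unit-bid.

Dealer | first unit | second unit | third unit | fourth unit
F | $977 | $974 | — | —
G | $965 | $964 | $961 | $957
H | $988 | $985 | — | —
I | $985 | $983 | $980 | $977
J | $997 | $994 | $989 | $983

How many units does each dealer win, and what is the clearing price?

Merging the schedules and taking the best 8: 997 (J-1), 994 (J-2), 989 (J-3), 988 (H-1), 985 (H-2), 985 (I-1), 983 (I-2), 983 (J-4)
First bid not allocated: $980.
Allocation: H 2, I 2, J 4.

H 2, I 2, J 4; clearing price $980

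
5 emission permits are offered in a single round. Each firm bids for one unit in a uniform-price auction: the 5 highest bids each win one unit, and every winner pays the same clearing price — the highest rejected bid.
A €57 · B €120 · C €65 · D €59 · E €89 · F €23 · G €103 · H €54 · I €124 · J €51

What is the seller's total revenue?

Total revenue: €295

Bids ranked high→low: 124 (I), 120 (B), 103 (G), 89 (E), 65 (C), 59 (D), 57 (A), …
The 5 highest are I, B, G, E, C.
Clearing price = highest rejected bid = €59.
Total revenue = 5 × €59 = €295.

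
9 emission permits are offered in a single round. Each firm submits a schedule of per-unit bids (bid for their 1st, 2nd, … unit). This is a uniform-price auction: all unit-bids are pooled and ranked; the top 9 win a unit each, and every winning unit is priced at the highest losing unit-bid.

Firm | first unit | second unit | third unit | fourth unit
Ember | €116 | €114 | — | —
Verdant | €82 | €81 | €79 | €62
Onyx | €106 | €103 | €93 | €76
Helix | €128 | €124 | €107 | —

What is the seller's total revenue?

All unit-bids, highest first — top 9: 128 (Helix-1), 124 (Helix-2), 116 (Ember-1), 114 (Ember-2), 107 (Helix-3), 106 (Onyx-1), 103 (Onyx-2), 93 (Onyx-3), 82 (Verdant-1)
Highest rejected unit-bid = €81.
Allocation: Ember 2, Helix 3, Onyx 3, Verdant 1. Every unit priced at €81.
Revenue = 9 × 81 = €729.

Total revenue: €729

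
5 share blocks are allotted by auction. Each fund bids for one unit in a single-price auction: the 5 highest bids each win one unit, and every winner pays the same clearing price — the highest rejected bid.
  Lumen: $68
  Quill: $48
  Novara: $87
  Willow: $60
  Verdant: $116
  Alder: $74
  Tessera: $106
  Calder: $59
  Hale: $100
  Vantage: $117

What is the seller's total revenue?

Total revenue: $370

Ordering the bids: 117 (Vantage), 116 (Verdant), 106 (Tessera), 100 (Hale), 87 (Novara), 74 (Alder), 68 (Lumen), …
Top 5: Vantage, Verdant, Tessera, Hale, Novara.
Clearing price = highest rejected bid = $74.
Total revenue = 5 × $74 = $370.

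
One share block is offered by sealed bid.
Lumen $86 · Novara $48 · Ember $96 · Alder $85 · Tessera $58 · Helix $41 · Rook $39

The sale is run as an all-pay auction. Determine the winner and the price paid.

Bids in order: 96 (Ember) > 86 (Lumen) > 85 (Alder) > 58 (Tessera) > 48 (Novara) > 41 (Helix) > …
Ember wins with the top bid; all bids are sunk regardless.

Ember pays $96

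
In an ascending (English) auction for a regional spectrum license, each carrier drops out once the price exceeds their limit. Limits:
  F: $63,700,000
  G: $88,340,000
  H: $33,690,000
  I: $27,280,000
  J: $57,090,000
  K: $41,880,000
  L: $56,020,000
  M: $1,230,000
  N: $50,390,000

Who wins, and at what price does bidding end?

Limits in order: 88,340,000 (G) > 63,700,000 (F) > 57,090,000 (J) > 56,020,000 (L) > 50,390,000 (N) > 41,880,000 (K) > …
F is the last rival to drop out, at $63,700,000; G remains and wins at that price.

G wins at $63,700,000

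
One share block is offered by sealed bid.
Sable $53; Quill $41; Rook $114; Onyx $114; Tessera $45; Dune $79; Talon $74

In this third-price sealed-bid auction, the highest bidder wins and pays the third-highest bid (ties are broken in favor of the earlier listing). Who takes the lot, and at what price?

Rook pays $79

Bids in order: 114 (Rook) > 114 (Onyx) > 79 (Dune) > 74 (Talon) > 53 (Sable) > 45 (Tessera) > …
Rook and Onyx tie at $114; tie-break gives it to Rook.
Rook is highest; pays the third-highest bid, $79.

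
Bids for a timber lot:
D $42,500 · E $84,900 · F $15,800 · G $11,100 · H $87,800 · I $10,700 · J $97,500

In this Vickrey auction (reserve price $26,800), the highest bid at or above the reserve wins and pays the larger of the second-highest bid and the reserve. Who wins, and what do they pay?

J pays $87,800

Sorting bids: 97,500 (J) > 87,800 (H) > 84,900 (E) > 42,500 (D) > 15,800 (F) > 11,100 (G) > …
Highest eligible bid: J at $97,500.
Second-highest bid $87,800 exceeds the reserve $26,800 → payment $87,800.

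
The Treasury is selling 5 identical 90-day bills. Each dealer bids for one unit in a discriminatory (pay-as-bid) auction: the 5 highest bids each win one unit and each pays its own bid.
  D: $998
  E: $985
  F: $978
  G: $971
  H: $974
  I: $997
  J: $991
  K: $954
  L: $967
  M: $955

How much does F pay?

Sorting: 998 (D), 997 (I), 991 (J), 985 (E), 978 (F), 974 (H), 971 (G), …
The 5 highest are D, I, J, E, F.
F wins → own bid $978.

F pays $978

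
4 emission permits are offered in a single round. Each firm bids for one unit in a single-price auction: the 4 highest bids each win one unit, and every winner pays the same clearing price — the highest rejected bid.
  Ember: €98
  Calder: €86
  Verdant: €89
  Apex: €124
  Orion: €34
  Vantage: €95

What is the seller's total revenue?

Total revenue: €344

Sorting: 124 (Apex), 98 (Ember), 95 (Vantage), 89 (Verdant), 86 (Calder), 34 (Orion)
The 4 highest are Apex, Ember, Vantage, Verdant.
Highest unsuccessful bid: €86 → clearing price.
Total revenue = 4 × €86 = €344.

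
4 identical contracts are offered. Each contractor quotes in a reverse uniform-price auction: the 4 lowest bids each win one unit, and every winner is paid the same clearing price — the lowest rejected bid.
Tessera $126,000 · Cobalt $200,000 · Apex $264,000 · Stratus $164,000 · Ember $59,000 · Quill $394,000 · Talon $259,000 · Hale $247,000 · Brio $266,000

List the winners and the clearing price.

Ember, Tessera, Stratus, Cobalt; each is paid $247,000

Sorting: 59,000 (Ember), 126,000 (Tessera), 164,000 (Stratus), 200,000 (Cobalt), 247,000 (Hale), 259,000 (Talon), …
The 4 lowest are Ember, Tessera, Stratus, Cobalt.
Lowest unsuccessful bid: $247,000 → clearing price.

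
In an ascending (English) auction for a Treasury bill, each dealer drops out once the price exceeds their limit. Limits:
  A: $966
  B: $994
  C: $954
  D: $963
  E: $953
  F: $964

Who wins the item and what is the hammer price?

B wins at $966

Sorting limits: 994 (B) > 966 (A) > 964 (F) > 963 (D) > 954 (C) > 953 (E)
Once the price passes $966, only B is left; the hammer falls at A's limit of $966.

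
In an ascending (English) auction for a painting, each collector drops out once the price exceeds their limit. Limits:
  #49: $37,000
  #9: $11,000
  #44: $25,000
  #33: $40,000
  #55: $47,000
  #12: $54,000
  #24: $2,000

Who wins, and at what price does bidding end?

#12 wins at $47,000

Limits ranked: 54,000 (#12) > 47,000 (#55) > 40,000 (#33) > 37,000 (#49) > 25,000 (#44) > 11,000 (#9) > …
#55 is the last rival to drop out, at $47,000; #12 remains and wins at that price.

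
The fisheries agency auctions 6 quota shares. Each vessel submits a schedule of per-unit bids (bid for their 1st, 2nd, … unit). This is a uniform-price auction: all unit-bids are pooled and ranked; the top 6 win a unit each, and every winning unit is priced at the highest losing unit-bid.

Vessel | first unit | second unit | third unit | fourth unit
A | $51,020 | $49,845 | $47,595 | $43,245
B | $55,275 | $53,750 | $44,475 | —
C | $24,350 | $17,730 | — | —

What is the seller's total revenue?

Total revenue: $259,470

Merging the schedules and taking the best 6: 55,275 (B-1), 53,750 (B-2), 51,020 (A-1), 49,845 (A-2), 47,595 (A-3), 44,475 (B-3)
The (k+1)-th unit-bid is $43,245.
Allocation: A 3, B 3. Every unit priced at $43,245.
Revenue = 6 × 43,245 = $259,470.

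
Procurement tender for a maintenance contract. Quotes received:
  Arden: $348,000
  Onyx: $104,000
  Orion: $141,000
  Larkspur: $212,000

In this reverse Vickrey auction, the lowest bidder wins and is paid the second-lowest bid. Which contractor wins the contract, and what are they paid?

Bids ranked: 104,000 (Onyx) < 141,000 (Orion) < 212,000 (Larkspur) < 348,000 (Arden)
Onyx wins with the lowest bid; price is set by the runner-up at $141,000.

Onyx is paid $141,000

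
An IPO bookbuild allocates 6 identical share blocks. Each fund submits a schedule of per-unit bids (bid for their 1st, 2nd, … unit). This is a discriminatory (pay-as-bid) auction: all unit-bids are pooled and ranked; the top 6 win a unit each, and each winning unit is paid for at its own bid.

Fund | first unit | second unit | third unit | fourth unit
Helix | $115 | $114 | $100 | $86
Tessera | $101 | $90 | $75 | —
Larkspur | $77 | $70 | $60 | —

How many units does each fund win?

Helix 4, Tessera 2

All unit-bids, highest first — top 6: 115 (Helix-1), 114 (Helix-2), 101 (Tessera-1), 100 (Helix-3), 90 (Tessera-2), 86 (Helix-4)
Next rejected bid: $77 (not a price — pay-as-bid).
Allocation: Helix 4, Tessera 2.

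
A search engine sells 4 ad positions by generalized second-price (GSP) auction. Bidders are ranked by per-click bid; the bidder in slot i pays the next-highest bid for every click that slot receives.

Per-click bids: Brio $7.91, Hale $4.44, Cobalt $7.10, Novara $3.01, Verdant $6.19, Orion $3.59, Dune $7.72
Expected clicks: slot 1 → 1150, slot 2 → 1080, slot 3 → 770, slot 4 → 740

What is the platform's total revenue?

Sorting advertisers: $7.91 (Brio) > $7.72 (Dune) > $7.10 (Cobalt) > $6.19 (Verdant) > $4.44 (Hale) > …
Slot 1: Brio pays $7.72 × 1150 = $8878.00
Slot 2: Dune pays $7.10 × 1080 = $7668.00
Slot 3: Cobalt pays $6.19 × 770 = $4766.30
Slot 4: Verdant pays $4.44 × 740 = $3285.60
Total = $24597.90

Total revenue: $24597.90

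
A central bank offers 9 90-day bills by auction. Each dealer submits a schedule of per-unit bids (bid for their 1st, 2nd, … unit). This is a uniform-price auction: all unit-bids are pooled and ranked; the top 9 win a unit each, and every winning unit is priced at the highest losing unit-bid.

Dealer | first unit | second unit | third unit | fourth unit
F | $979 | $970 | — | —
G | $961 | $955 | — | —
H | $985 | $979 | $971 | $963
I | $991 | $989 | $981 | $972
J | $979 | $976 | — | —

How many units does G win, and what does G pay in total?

Merging the schedules and taking the best 9: 991 (I-1), 989 (I-2), 985 (H-1), 981 (I-3), 979 (F-1), 979 (H-2), 979 (J-1), 976 (J-2), 972 (I-4)
Highest rejected unit-bid = $971.
G wins 0 unit(s) at $971 each.

G: 0 units, pays $0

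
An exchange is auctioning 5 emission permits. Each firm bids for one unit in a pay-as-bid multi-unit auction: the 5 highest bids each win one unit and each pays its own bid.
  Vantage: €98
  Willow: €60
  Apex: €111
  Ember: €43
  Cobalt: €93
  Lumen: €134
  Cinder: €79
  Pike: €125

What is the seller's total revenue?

Bids ranked high→low: 134 (Lumen), 125 (Pike), 111 (Apex), 98 (Vantage), 93 (Cobalt), 79 (Cinder), 60 (Willow), …
The 5 highest are Lumen, Pike, Apex, Vantage, Cobalt.
Total revenue = 134 + 125 + 111 + 98 + 93 = €561.

Total revenue: €561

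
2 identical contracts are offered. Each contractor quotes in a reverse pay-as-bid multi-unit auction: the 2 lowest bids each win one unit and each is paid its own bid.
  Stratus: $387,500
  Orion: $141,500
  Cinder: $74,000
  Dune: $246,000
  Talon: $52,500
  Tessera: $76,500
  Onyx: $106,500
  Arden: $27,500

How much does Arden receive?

Sorting: 27,500 (Arden), 52,500 (Talon), 74,000 (Cinder), 76,500 (Tessera), …
Lowest 2: Arden, Talon.
Arden wins → own bid $27,500.

Arden is paid $27,500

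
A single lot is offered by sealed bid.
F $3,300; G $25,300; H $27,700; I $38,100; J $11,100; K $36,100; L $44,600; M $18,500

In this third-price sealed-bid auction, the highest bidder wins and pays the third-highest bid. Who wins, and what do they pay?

L pays $36,100

Third-price sealed-bid auction: the highest bidder wins and pays the third-highest bid.
Sorting bids: 44,600 (L) > 38,100 (I) > 36,100 (K) > 27,700 (H) > 25,300 (G) > 18,500 (M) > …
L wins; payment is bid #3 in the ranking = $36,100.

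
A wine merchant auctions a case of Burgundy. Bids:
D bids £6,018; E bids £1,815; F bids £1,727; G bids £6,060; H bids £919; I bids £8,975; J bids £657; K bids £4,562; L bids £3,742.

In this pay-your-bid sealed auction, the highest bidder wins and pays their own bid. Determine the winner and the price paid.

Sorting bids: 8,975 (I) > 6,060 (G) > 6,018 (D) > 4,562 (K) > 3,742 (L) > 1,815 (E) > …
I has the highest bid and pays exactly that: £8,975.

I pays £8,975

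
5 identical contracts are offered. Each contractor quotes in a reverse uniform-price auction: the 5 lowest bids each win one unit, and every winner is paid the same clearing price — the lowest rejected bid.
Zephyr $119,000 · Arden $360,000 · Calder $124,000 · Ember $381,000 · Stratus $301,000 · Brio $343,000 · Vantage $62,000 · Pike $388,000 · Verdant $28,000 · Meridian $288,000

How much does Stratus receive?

Bids ranked low→high: 28,000 (Verdant), 62,000 (Vantage), 119,000 (Zephyr), 124,000 (Calder), 288,000 (Meridian), 301,000 (Stratus), 343,000 (Brio), …
Winners (5 units): Verdant, Vantage, Zephyr, Calder, Meridian.
Clearing price = lowest rejected bid = $301,000.
Stratus does not win → is paid $0.

Stratus is paid $0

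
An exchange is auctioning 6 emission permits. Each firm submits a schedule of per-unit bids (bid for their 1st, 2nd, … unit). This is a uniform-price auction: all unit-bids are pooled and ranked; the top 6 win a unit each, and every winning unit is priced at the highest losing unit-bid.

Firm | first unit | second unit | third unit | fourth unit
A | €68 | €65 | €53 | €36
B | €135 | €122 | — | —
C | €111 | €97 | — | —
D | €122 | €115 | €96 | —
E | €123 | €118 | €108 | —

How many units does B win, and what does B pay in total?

B: 2 units, pays €222

Pooled unit-bids ranked (top 6): 135 (B-1), 123 (E-1), 122 (B-2), 122 (D-1), 118 (E-2), 115 (D-2)
First bid not allocated: €111.
B wins 2 unit(s) at €111 each.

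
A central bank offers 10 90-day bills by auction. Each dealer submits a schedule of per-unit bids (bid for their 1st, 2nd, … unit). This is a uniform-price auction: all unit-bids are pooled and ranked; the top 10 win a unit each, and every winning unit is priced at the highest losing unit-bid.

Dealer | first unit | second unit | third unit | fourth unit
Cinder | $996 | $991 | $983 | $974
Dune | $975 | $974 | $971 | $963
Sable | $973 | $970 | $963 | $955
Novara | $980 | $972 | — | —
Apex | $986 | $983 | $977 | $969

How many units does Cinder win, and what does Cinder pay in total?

All unit-bids, highest first — top 10: 996 (Cinder-1), 991 (Cinder-2), 986 (Apex-1), 983 (Cinder-3), 983 (Apex-2), 980 (Novara-1), 977 (Apex-3), 975 (Dune-1), 974 (Cinder-4), 974 (Dune-2)
Highest rejected unit-bid = $973.
Cinder wins 4 unit(s) at $973 each.

Cinder: 4 units, pays $3,892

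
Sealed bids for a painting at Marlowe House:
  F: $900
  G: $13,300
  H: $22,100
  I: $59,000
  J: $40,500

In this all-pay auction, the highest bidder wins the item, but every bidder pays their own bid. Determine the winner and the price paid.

Rule: the highest bidder wins the item, but every bidder pays their own bid.
Bids ranked: 59,000 (I) > 40,500 (J) > 22,100 (H) > 13,300 (G) > 900 (F)
I wins with the top bid; all bids are sunk regardless.

I pays $59,000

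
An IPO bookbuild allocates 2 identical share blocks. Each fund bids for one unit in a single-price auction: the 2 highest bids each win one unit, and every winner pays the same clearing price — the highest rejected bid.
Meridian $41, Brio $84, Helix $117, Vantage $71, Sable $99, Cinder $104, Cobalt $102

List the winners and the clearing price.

Helix, Cinder; each pays $102

Ordering the bids: 117 (Helix), 104 (Cinder), 102 (Cobalt), 99 (Sable), …
Winners (2 units): Helix, Cinder.
First losing bid is Cobalt's $102, which sets the uniform price.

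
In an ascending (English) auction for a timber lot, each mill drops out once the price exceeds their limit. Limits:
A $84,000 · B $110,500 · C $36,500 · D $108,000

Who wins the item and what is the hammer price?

B wins at $108,000

Ascending (English) auction: the price rises until one bidder remains; the winner pays the price at which the last rival dropped out.
Limits ranked: 110,500 (B) > 108,000 (D) > 84,000 (A) > 36,500 (C)
Bidding ends when D exits at $108,000; B takes it.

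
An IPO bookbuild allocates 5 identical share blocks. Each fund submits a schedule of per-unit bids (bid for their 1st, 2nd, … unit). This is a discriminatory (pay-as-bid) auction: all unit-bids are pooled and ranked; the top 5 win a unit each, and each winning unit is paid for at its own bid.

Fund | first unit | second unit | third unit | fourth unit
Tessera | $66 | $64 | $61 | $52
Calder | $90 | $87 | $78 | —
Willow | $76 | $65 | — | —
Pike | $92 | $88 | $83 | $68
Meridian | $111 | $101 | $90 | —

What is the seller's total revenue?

Total revenue: $484

All unit-bids, highest first — top 5: 111 (Meridian-1), 101 (Meridian-2), 92 (Pike-1), 90 (Calder-1), 90 (Meridian-3)
Next rejected bid: $88 (not a price — pay-as-bid).
Each winning unit pays its own bid.
Revenue = 111 + 101 + 92 + 90 + 90 = $484.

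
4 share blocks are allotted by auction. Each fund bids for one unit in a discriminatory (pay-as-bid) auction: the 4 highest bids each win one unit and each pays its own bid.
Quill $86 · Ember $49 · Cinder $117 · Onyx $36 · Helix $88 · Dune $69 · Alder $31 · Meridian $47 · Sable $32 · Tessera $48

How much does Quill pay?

Sorting: 117 (Cinder), 88 (Helix), 86 (Quill), 69 (Dune), 49 (Ember), 48 (Tessera), …
Top 4: Cinder, Helix, Quill, Dune.
Quill wins → own bid $86.

Quill pays $86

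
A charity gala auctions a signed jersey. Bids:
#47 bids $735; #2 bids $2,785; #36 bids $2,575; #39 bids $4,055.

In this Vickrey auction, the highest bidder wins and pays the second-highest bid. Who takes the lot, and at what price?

Bids in order: 4,055 (#39) > 2,785 (#2) > 2,575 (#36) > 735 (#47)
Second-price: #39 pays #2's bid of $2,785.

#39 pays $2,785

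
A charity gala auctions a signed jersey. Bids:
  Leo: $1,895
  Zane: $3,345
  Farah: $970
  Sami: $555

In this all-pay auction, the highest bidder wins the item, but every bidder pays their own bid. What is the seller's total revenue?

Total revenue: $6,765

Bids ranked: 3,345 (Zane) > 1,895 (Leo) > 970 (Farah) > 555 (Sami)
Every bidder forfeits their bid regardless of winning.
Revenue = 1,895 + 3,345 + 970 + 555 = $6,765.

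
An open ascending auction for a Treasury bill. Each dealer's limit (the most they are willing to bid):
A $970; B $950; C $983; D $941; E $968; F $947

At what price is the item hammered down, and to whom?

Open ascending-bid auction: the price rises until one bidder remains; the winner pays the price at which the last rival dropped out.
Limits ranked: 983 (C) > 970 (A) > 968 (E) > 950 (B) > 947 (F) > 941 (D)
Once the price passes $970, only C is left; the hammer falls at A's limit of $970.

C wins at $970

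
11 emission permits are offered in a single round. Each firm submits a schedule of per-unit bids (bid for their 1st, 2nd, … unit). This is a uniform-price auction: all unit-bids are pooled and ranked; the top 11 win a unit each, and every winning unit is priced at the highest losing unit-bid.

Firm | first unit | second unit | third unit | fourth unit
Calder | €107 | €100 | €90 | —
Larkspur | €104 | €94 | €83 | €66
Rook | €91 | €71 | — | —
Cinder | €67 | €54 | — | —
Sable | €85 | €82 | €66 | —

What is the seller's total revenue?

Pooled unit-bids ranked (top 11): 107 (Calder-1), 104 (Larkspur-1), 100 (Calder-2), 94 (Larkspur-2), 91 (Rook-1), 90 (Calder-3), 85 (Sable-1), 83 (Larkspur-3), 82 (Sable-2), 71 (Rook-2), 67 (Cinder-1)
The (k+1)-th unit-bid is €66.
Allocation: Calder 3, Cinder 1, Larkspur 3, Rook 2, Sable 2. Every unit priced at €66.
Revenue = 11 × 66 = €726.

Total revenue: €726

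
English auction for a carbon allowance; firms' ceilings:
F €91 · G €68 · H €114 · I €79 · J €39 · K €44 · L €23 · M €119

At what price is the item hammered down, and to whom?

M wins at €114

Limits ranked: 119 (M) > 114 (H) > 91 (F) > 79 (I) > 68 (G) > 44 (K) > …
Bidding ends when H exits at €114; M takes it.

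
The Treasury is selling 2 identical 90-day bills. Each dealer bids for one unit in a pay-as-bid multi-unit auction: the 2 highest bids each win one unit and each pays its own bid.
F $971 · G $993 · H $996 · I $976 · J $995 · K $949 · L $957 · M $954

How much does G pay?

G pays $0

Ordering the bids: 996 (H), 995 (J), 993 (G), 976 (I), …
Winners (2 units): H, J.
G does not win → $0.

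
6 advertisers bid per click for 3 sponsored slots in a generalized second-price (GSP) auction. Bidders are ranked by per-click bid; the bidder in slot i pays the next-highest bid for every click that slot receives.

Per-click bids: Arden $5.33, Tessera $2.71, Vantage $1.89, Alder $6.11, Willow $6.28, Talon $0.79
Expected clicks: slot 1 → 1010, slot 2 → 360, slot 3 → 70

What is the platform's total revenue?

Total revenue: $8279.60

Per-click bids in order: $6.28 (Willow) > $6.11 (Alder) > $5.33 (Arden) > $2.71 (Tessera) > …
Slot 1: Willow pays $6.11 × 1010 = $6171.10
Slot 2: Alder pays $5.33 × 360 = $1918.80
Slot 3: Arden pays $2.71 × 70 = $189.70
Total = $8279.60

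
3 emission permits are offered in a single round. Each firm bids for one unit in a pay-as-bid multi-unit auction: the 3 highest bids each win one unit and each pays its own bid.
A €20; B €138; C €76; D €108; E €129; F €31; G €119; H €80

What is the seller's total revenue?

Sorting: 138 (B), 129 (E), 119 (G), 108 (D), 80 (H), …
Winners (3 units): B, E, G.
Total revenue = 138 + 129 + 119 = €386.

Total revenue: €386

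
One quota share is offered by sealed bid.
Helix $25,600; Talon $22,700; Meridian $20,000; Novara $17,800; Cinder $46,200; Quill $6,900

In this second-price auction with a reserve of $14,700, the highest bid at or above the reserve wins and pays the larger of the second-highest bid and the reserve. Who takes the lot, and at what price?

Sorting bids: 46,200 (Cinder) > 25,600 (Helix) > 22,700 (Talon) > 20,000 (Meridian) > 17,800 (Novara) > 6,900 (Quill)
Cinder has the top bid at or above the reserve ($46,200).
Second-highest bid $25,600 exceeds the reserve $14,700 → payment $25,600.

Cinder pays $25,600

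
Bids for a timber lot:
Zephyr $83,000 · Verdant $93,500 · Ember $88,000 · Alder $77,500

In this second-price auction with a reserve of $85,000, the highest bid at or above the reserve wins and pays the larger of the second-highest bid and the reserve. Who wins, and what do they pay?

Verdant pays $88,000

Sorting bids: 93,500 (Verdant) > 88,000 (Ember) > 83,000 (Zephyr) > 77,500 (Alder)
Highest eligible bid: Verdant at $93,500.
Second-highest bid $88,000 exceeds the reserve $85,000 → payment $88,000.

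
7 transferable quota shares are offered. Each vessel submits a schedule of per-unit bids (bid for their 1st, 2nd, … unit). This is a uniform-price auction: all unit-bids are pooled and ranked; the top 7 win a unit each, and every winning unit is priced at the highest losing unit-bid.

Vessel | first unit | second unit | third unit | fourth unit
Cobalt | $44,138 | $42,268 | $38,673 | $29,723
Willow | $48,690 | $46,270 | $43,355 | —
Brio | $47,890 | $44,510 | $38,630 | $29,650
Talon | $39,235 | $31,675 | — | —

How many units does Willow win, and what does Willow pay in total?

Willow: 3 units, pays $117,705

All unit-bids, highest first — top 7: 48,690 (Willow-1), 47,890 (Brio-1), 46,270 (Willow-2), 44,510 (Brio-2), 44,138 (Cobalt-1), 43,355 (Willow-3), 42,268 (Cobalt-2)
First bid not allocated: $39,235.
Willow wins 3 unit(s) at $39,235 each.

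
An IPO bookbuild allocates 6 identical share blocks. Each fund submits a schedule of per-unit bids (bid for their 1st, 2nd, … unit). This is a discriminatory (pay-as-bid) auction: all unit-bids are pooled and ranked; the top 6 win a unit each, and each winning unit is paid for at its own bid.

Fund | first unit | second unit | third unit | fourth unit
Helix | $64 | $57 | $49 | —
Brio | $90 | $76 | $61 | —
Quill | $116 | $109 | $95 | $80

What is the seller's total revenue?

Merging the schedules and taking the best 6: 116 (Quill-1), 109 (Quill-2), 95 (Quill-3), 90 (Brio-1), 80 (Quill-4), 76 (Brio-2)
Next rejected bid: $64 (not a price — pay-as-bid).
Each winning unit pays its own bid.
Revenue = 116 + 109 + 95 + 90 + 80 + 76 = $566.

Total revenue: $566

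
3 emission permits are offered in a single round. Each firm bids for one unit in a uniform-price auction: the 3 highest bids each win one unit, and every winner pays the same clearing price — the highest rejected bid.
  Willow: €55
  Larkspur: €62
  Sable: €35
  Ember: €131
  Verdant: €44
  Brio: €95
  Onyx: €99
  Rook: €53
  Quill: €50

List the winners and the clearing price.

Sorting: 131 (Ember), 99 (Onyx), 95 (Brio), 62 (Larkspur), 55 (Willow), …
Top 3: Ember, Onyx, Brio.
Highest unsuccessful bid: €62 → clearing price.

Ember, Onyx, Brio; each pays €62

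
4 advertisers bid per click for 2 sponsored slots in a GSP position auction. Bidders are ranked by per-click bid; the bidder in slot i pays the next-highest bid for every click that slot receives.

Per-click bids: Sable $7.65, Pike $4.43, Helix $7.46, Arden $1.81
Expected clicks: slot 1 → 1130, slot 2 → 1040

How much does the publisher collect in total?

Total revenue: $13037.00

Ranked by bid: $7.65 (Sable) > $7.46 (Helix) > $4.43 (Pike) > …
Slot 1: Sable pays $7.46 × 1130 = $8429.80
Slot 2: Helix pays $4.43 × 1040 = $4607.20
Total = $13037.00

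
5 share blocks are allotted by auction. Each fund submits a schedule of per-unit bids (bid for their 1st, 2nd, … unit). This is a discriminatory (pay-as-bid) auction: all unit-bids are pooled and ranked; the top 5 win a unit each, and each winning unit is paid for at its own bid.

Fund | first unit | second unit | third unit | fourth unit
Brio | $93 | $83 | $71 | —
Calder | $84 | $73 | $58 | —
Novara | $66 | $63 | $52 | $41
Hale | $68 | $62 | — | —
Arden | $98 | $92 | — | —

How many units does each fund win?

Merging the schedules and taking the best 5: 98 (Arden-1), 93 (Brio-1), 92 (Arden-2), 84 (Calder-1), 83 (Brio-2)
Next rejected bid: $73 (not a price — pay-as-bid).
Allocation: Arden 2, Brio 2, Calder 1.

Arden 2, Brio 2, Calder 1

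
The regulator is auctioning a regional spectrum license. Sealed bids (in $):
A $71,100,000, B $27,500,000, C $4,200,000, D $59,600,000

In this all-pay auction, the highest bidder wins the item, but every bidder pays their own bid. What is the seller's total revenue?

Total revenue: $162,400,000

Bids in order: 71,100,000 (A) > 59,600,000 (D) > 27,500,000 (B) > 4,200,000 (C)
Every bidder forfeits their bid regardless of winning.
Revenue = 71,100,000 + 27,500,000 + 4,200,000 + 59,600,000 = $162,400,000.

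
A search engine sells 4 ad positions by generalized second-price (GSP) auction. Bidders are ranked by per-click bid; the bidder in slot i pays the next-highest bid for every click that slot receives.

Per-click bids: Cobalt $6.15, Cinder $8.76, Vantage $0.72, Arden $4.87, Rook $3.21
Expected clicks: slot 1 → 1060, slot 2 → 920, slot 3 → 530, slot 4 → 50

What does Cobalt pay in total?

Per-click bids in order: $8.76 (Cinder) > $6.15 (Cobalt) > $4.87 (Arden) > $3.21 (Rook) > $0.72 (Vantage)
Cobalt holds slot 2 → pays next bid $4.87 × 920 clicks = $4480.40.

Cobalt pays $4480.40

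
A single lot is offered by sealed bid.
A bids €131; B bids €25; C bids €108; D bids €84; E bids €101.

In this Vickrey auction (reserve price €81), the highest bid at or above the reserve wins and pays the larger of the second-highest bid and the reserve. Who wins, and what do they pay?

Bids ranked: 131 (A) > 108 (C) > 101 (E) > 84 (D) > 25 (B)
Highest eligible bid: A at €131.
max(second-highest €108, reserve €81) = €108; the reserve does not bind.

A pays €108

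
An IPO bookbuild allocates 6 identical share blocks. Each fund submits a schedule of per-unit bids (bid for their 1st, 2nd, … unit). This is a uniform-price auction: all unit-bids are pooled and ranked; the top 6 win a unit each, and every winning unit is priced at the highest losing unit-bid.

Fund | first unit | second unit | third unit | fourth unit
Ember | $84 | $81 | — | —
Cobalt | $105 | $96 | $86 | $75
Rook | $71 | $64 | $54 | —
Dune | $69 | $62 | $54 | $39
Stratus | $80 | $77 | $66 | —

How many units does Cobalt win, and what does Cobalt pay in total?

All unit-bids, highest first — top 6: 105 (Cobalt-1), 96 (Cobalt-2), 86 (Cobalt-3), 84 (Ember-1), 81 (Ember-2), 80 (Stratus-1)
The (k+1)-th unit-bid is $77.
Cobalt wins 3 unit(s) at $77 each.

Cobalt: 3 units, pays $231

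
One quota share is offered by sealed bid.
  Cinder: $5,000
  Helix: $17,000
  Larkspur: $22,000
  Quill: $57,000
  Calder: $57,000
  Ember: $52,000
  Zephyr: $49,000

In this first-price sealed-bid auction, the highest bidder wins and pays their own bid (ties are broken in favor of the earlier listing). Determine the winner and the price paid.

Bids in order: 57,000 (Quill) > 57,000 (Calder) > 52,000 (Ember) > 49,000 (Zephyr) > 22,000 (Larkspur) > 17,000 (Helix) > …
Tie at $57,000 → Quill wins by tie-break.
First-price: Quill pays what they bid, $57,000.

Quill pays $57,000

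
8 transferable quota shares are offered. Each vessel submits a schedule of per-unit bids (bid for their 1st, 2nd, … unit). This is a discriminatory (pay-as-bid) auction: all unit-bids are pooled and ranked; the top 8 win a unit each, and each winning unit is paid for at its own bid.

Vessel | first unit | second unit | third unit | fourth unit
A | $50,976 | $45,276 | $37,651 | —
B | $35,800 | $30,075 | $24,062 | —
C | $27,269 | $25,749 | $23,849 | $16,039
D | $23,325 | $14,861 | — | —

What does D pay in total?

All unit-bids, highest first — top 8: 50,976 (A-1), 45,276 (A-2), 37,651 (A-3), 35,800 (B-1), 30,075 (B-2), 27,269 (C-1), 25,749 (C-2), 24,062 (B-3)
Next rejected bid: $23,849 (not a price — pay-as-bid).
D wins no units.

D pays $0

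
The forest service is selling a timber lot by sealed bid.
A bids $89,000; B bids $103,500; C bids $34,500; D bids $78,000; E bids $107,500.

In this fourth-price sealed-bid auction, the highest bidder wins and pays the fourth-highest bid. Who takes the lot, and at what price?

Rule: the highest bidder wins and pays the fourth-highest bid.
Bids in order: 107,500 (E) > 103,500 (B) > 89,000 (A) > 78,000 (D) > 34,500 (C)
E is highest; pays the fourth-highest bid, $78,000.

E pays $78,000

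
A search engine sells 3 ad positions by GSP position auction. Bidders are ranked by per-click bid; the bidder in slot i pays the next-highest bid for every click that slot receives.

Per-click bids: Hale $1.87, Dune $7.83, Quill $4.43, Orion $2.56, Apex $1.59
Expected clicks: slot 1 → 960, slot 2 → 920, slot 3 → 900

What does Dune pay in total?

Ranked by bid: $7.83 (Dune) > $4.43 (Quill) > $2.56 (Orion) > $1.87 (Hale) > …
Dune holds slot 1 → pays next bid $4.43 × 960 clicks = $4252.80.

Dune pays $4252.80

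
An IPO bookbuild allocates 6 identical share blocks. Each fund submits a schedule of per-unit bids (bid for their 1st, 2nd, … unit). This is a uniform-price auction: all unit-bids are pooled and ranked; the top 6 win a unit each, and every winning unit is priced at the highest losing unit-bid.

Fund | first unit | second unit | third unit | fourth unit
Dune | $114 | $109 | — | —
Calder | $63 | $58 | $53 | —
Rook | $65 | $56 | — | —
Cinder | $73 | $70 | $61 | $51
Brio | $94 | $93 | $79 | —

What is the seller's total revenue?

Total revenue: $420

Pooled unit-bids ranked (top 6): 114 (Dune-1), 109 (Dune-2), 94 (Brio-1), 93 (Brio-2), 79 (Brio-3), 73 (Cinder-1)
The (k+1)-th unit-bid is $70.
Allocation: Brio 3, Cinder 1, Dune 2. Every unit priced at $70.
Revenue = 6 × 70 = $420.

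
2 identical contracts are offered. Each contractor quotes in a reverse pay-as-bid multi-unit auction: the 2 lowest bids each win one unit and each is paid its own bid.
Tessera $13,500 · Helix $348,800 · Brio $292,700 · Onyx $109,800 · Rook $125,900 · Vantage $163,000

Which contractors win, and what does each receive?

Tessera $13,500, Onyx $109,800

Sorting: 13,500 (Tessera), 109,800 (Onyx), 125,900 (Rook), 163,000 (Vantage), …
Winners (2 units): Tessera, Onyx.
Each winner is paid its own bid: Tessera $13,500, Onyx $109,800.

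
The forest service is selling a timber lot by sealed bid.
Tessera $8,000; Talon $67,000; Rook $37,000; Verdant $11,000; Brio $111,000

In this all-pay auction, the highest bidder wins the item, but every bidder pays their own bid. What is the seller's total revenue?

Bids ranked: 111,000 (Brio) > 67,000 (Talon) > 37,000 (Rook) > 11,000 (Verdant) > 8,000 (Tessera)
Brio wins with the top bid; all bids are sunk regardless.
Every bidder forfeits their bid regardless of winning.
Revenue = 8,000 + 67,000 + 37,000 + 11,000 + 111,000 = $234,000.

Total revenue: $234,000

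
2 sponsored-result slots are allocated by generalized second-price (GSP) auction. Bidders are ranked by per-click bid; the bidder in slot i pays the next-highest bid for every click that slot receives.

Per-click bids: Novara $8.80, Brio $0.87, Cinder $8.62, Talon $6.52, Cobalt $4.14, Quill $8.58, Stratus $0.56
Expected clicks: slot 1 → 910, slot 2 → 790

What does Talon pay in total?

Ranked by bid: $8.80 (Novara) > $8.62 (Cinder) > $8.58 (Quill) > …
Talon ranks below slot 2 → no slot, pays nothing.

Talon pays $0.00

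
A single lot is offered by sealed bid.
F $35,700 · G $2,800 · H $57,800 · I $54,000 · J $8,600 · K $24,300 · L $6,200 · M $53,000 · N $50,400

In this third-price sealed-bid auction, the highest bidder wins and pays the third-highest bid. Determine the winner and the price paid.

Bids in order: 57,800 (H) > 54,000 (I) > 53,000 (M) > 50,400 (N) > 35,700 (F) > 24,300 (K) > …
H is highest; pays the third-highest bid, $53,000.

H pays $53,000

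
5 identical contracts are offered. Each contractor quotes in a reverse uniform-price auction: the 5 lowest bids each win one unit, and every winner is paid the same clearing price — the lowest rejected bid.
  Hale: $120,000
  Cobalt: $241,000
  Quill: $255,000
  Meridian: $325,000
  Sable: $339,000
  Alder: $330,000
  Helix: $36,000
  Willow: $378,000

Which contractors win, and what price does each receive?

Ordering the bids: 36,000 (Helix), 120,000 (Hale), 241,000 (Cobalt), 255,000 (Quill), 325,000 (Meridian), 330,000 (Alder), 339,000 (Sable), …
Winners (5 units): Helix, Hale, Cobalt, Quill, Meridian.
Clearing price = lowest rejected bid = $330,000.

Helix, Hale, Cobalt, Quill, Meridian; each is paid $330,000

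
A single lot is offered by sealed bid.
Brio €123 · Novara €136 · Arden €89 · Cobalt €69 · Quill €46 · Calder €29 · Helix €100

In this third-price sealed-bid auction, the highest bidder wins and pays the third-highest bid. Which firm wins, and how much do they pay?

Novara pays €100

Third-price sealed-bid auction: the highest bidder wins and pays the third-highest bid.
Sorting bids: 136 (Novara) > 123 (Brio) > 100 (Helix) > 89 (Arden) > 69 (Cobalt) > 46 (Quill) > …
Novara wins; payment is bid #3 in the ranking = €100.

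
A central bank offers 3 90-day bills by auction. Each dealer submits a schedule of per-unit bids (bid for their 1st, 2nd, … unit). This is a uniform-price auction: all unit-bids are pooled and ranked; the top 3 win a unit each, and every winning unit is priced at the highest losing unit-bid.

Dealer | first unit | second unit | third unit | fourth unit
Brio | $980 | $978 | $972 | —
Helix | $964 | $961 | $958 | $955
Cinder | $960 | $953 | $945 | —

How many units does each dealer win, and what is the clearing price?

Merging the schedules and taking the best 3: 980 (Brio-1), 978 (Brio-2), 972 (Brio-3)
Highest rejected unit-bid = $964.
Allocation: Brio 3.

Brio 3; clearing price $964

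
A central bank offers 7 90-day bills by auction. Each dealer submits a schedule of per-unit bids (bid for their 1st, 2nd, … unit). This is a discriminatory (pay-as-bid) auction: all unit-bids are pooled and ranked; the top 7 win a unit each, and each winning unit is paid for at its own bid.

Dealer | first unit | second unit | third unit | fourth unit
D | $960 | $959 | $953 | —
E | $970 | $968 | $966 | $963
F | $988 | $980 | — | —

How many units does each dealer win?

D 1, E 4, F 2

Pooled unit-bids ranked (top 7): 988 (F-1), 980 (F-2), 970 (E-1), 968 (E-2), 966 (E-3), 963 (E-4), 960 (D-1)
Next rejected bid: $959 (not a price — pay-as-bid).
Allocation: D 1, E 4, F 2.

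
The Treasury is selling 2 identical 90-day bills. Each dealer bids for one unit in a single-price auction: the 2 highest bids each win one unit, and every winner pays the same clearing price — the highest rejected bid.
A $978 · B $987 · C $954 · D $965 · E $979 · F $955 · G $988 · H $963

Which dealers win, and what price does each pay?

Ordering the bids: 988 (G), 987 (B), 979 (E), 978 (A), …
Winners (2 units): G, B.
First losing bid is E's $979, which sets the uniform price.

G, B; each pays $979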